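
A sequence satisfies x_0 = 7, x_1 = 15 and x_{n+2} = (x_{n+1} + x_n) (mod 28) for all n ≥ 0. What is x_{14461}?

Listing terms: x_0 = 7, x_1 = 15, x_2 = 22, x_3 = 9, x_4 = 3, x_5 = 12, x_6 = 15, x_7 = 27, x_8 = 14, x_9 = 13, x_{10} = 27, x_{11} = 12, x_{12} = 11, x_{13} = 23, x_{14} = 6, x_{15} = 1, x_{16} = 7, x_{17} = 8, x_{18} = 15, x_{19} = 23, x_{20} = 10, x_{21} = 5, x_{22} = 15, x_{23} = 20, x_{24} = 7, x_{25} = 27, x_{26} = 6, x_{27} = 5, x_{28} = 11, x_{29} = 16, x_{30} = 27, x_{31} = 15, x_{32} = 14, x_{33} = 1, x_{34} = 15, x_{35} = 16, x_{36} = 3, x_{37} = 19, x_{38} = 22, x_{39} = 13, x_{40} = 7, x_{41} = 20, x_{42} = 27, x_{43} = 19, x_{44} = 18, x_{45} = 9, x_{46} = 27, x_{47} = 8, x_{48} = 7, x_{49} = 15.
The sequence repeats with period 48.
So x_{14461} = x_{0 + ((14461-0) mod 48)} = x_{13} = 23.

23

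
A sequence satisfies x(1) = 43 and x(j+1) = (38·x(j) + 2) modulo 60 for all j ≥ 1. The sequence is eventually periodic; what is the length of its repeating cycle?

Listing terms: x(1) = 43; x(2) = 16; x(3) = 10; x(4) = 22; x(5) = 58; x(6) = 46; x(7) = 10.
Since x(7) = x(3) = 10, the sequence is eventually periodic: after a pre-period of length 2 it cycles with period 4.

4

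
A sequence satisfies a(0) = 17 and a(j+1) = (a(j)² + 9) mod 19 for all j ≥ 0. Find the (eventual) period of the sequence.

6

a(0) = 17; a(1) = 13; a(2) = 7; a(3) = 1; a(4) = 10; a(5) = 14; a(6) = 15; a(7) = 6; a(8) = 7.
Since a(8) = a(2) = 7, the sequence is eventually periodic: after a pre-period of length 2 it cycles with period 6.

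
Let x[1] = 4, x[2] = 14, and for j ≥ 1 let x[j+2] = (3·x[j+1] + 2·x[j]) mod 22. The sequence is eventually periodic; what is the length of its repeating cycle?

x[1] = 4; x[2] = 14; x[3] = 6; x[4] = 2; x[5] = 18; x[6] = 14; x[7] = 12; x[8] = 20; x[9] = 18; x[10] = 6; x[11] = 10; x[12] = 20; x[13] = 14; x[14] = 16; x[15] = 10; x[16] = 18; x[17] = 8; x[18] = 16; x[19] = 20; x[20] = 4; x[21] = 8; x[22] = 10; x[23] = 2; x[24] = 4; x[25] = 16; x[26] = 12; x[27] = 2; x[28] = 8; x[29] = 6; x[30] = 12; x[31] = 4; x[32] = 14.
The sequence repeats with period 30.

30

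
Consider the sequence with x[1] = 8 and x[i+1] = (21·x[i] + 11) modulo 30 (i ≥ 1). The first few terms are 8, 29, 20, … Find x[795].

x[1] = 8; x[2] = 29; x[3] = 20; x[4] = 11; x[5] = 2; x[6] = 23; x[7] = 14; x[8] = 5; x[9] = 26; x[10] = 17; x[11] = 8.
Since x[11] = x[1] = 8, the sequence is periodic with period 10.
(795 - 1) mod 10 = 4, so x[795] = x[5] = 2.

2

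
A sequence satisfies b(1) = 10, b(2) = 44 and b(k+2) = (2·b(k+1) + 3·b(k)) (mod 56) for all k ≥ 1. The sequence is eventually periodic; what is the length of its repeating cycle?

12

We have b(1) = 10, b(2) = 44, b(3) = 6, b(4) = 32, b(5) = 26, b(6) = 36, b(7) = 38, b(8) = 16, b(9) = 34, b(10) = 4, b(11) = 54, b(12) = 8, b(13) = 10, b(14) = 44.
The sequence repeats with period 12.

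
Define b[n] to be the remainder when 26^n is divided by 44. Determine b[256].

We have b[0] = 1, b[1] = 26, b[2] = 16, b[3] = 20, b[4] = 36, b[5] = 12, b[6] = 4, b[7] = 16.
Since b[7] = b[2] = 16, the sequence is eventually periodic: after a pre-period of length 2 it cycles with period 5.
For n ≥ 2, b[n] depends only on (n - 2) mod 5. (256 - 2) mod 5 = 4, so b[256] = b[6] = 4.

4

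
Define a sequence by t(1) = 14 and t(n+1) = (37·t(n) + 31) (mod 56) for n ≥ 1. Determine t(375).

Computing terms: t(1) = 14; t(2) = 45; t(3) = 16; t(4) = 7; t(5) = 10; t(6) = 9; t(7) = 28; t(8) = 3; t(9) = 30; t(10) = 21; t(11) = 24; t(12) = 23; t(13) = 42; t(14) = 17; t(15) = 44; t(16) = 35; t(17) = 38; t(18) = 37; t(19) = 0; t(20) = 31; t(21) = 2; t(22) = 49; t(23) = 52; t(24) = 51; t(25) = 14.
Since t(25) = t(1) = 14, the sequence is periodic with period 24.
(375 - 1) mod 24 = 14, so t(375) = t(15) = 44.

44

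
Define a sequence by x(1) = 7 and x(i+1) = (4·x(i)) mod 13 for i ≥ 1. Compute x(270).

5

x(1) = 7; x(2) = 2; x(3) = 8; x(4) = 6; x(5) = 11; x(6) = 5; x(7) = 7.
Since x(7) = x(1) = 7, the sequence is periodic with period 6.
So x(270) = x(1 + ((270-1) mod 6)) = x(6) = 5.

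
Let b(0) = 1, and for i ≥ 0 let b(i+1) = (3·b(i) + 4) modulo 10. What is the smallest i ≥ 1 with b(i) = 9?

b(0) = 1; b(1) = 7; b(2) = 5; b(3) = 9; b(4) = 1.
Since b(4) = b(0) = 1, the sequence is periodic with period 4.
The value 9 first appears (with i ≥ 1) at b(3).

3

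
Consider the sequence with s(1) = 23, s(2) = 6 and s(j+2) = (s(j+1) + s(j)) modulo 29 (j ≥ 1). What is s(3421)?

6

Computing terms: s(1) = 23,  s(2) = 6,  s(3) = 0,  s(4) = 6,  s(5) = 6,  s(6) = 12,  s(7) = 18,  s(8) = 1,  s(9) = 19,  s(10) = 20,  s(11) = 10,  s(12) = 1,  s(13) = 11,  s(14) = 12,  s(15) = 23,  s(16) = 6.
Since (s(15), s(16)) = (s(1), s(2)) = (23, 6) (two consecutive terms determine the rest), the sequence is periodic with period 14.
So s(3421) = s(1 + ((3421-1) mod 14)) = s(5) = 6.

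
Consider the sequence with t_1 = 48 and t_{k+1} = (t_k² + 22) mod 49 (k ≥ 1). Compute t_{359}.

We have t_1 = 48, t_2 = 23, t_3 = 12, t_4 = 19, t_5 = 40, t_6 = 5, t_7 = 47, t_8 = 26, t_9 = 12.
Since t_9 = t_3 = 12, the sequence is eventually periodic: after a pre-period of length 2 it cycles with period 6.
For k ≥ 3, t_k depends only on (k - 3) mod 6. (359 - 3) mod 6 = 2, so t_{359} = t_5 = 40.

40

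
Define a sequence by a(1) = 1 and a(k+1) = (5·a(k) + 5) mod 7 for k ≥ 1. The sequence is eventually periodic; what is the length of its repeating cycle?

6

Computing terms: a(1) = 1,  a(2) = 3,  a(3) = 6,  a(4) = 0,  a(5) = 5,  a(6) = 2,  a(7) = 1.
Since a(7) = a(1) = 1, the sequence is periodic with period 6.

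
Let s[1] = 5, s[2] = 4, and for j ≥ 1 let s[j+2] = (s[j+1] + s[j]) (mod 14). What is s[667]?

Listing terms: s[1] = 5, s[2] = 4, s[3] = 9, s[4] = 13, s[5] = 8, s[6] = 7, s[7] = 1, s[8] = 8, s[9] = 9, s[10] = 3, s[11] = 12, s[12] = 1, s[13] = 13, s[14] = 0, s[15] = 13, s[16] = 13, s[17] = 12, s[18] = 11, s[19] = 9, s[20] = 6, s[21] = 1, s[22] = 7, s[23] = 8, s[24] = 1, s[25] = 9, s[26] = 10, s[27] = 5, s[28] = 1, s[29] = 6, s[30] = 7, s[31] = 13, s[32] = 6, s[33] = 5, s[34] = 11, s[35] = 2, s[36] = 13, s[37] = 1, s[38] = 0, s[39] = 1, s[40] = 1, s[41] = 2, s[42] = 3, s[43] = 5, s[44] = 8, s[45] = 13, s[46] = 7, s[47] = 6, s[48] = 13, s[49] = 5, s[50] = 4.
The sequence repeats with period 48.
So s[667] = s[1 + ((667-1) mod 48)] = s[43] = 5.

5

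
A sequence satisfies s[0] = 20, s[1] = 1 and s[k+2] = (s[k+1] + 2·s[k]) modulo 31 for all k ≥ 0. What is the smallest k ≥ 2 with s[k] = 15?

s[0] = 20, s[1] = 1, s[2] = 10, s[3] = 12, s[4] = 1, s[5] = 25, s[6] = 27, s[7] = 15, s[8] = 7, s[9] = 6, s[10] = 20, s[11] = 1.
Since (s[10], s[11]) = (s[0], s[1]) = (20, 1) (two consecutive terms determine the rest), the sequence is periodic with period 10.
The value 15 first appears (with k ≥ 2) at s[7].

7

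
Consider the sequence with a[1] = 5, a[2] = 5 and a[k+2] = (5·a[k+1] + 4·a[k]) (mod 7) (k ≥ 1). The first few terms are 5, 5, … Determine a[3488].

a[1] = 5; a[2] = 5; a[3] = 3; a[4] = 0; a[5] = 5; a[6] = 4; a[7] = 5; a[8] = 6; a[9] = 1; a[10] = 1; a[11] = 2; a[12] = 0; a[13] = 1; a[14] = 5; a[15] = 1; a[16] = 4; a[17] = 3; a[18] = 3; a[19] = 6; a[20] = 0; a[21] = 3; a[22] = 1; a[23] = 3; a[24] = 5; a[25] = 2; a[26] = 2; a[27] = 4; a[28] = 0; a[29] = 2; a[30] = 3; a[31] = 2; a[32] = 1; a[33] = 6; a[34] = 6; a[35] = 5; a[36] = 0; a[37] = 6; a[38] = 2; a[39] = 6; a[40] = 3; a[41] = 4; a[42] = 4; a[43] = 1; a[44] = 0; a[45] = 4; a[46] = 6; a[47] = 4; a[48] = 2; a[49] = 5; a[50] = 5.
The sequence repeats with period 48.
So a[3488] = a[1 + ((3488-1) mod 48)] = a[32] = 1.

1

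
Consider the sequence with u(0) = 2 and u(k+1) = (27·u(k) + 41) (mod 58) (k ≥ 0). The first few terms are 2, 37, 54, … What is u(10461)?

u(0) = 2; u(1) = 37; u(2) = 54; u(3) = 49; u(4) = 30; u(5) = 39; u(6) = 50; u(7) = 57; u(8) = 14; u(9) = 13; u(10) = 44; u(11) = 11; u(12) = 48; u(13) = 3; u(14) = 6; u(15) = 29; u(16) = 12; u(17) = 17; u(18) = 36; u(19) = 27; u(20) = 16; u(21) = 9; u(22) = 52; u(23) = 53; u(24) = 22; u(25) = 55; u(26) = 18; u(27) = 5; u(28) = 2.
Since u(28) = u(0) = 2, the sequence is periodic with period 28.
(10461 - 0) mod 28 = 17, so u(10461) = u(17) = 17.

17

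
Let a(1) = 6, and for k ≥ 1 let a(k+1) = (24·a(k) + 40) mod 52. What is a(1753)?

We have a(1) = 6, a(2) = 28, a(3) = 36, a(4) = 20, a(5) = 0, a(6) = 40, a(7) = 12, a(8) = 16, a(9) = 8, a(10) = 24, a(11) = 44, a(12) = 4, a(13) = 32, a(14) = 28.
Since a(14) = a(2) = 28, the sequence is eventually periodic: after a pre-period of length 1 it cycles with period 12.
For k ≥ 2, a(k) depends only on (k - 2) mod 12. (1753 - 2) mod 12 = 11, so a(1753) = a(13) = 32.

32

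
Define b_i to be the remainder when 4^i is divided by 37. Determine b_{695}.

Computing terms: b_1 = 4, b_2 = 16, b_3 = 27, b_4 = 34, b_5 = 25, b_6 = 26, b_7 = 30, b_8 = 9, b_9 = 36, b_{10} = 33, b_{11} = 21, b_{12} = 10, b_{13} = 3, b_{14} = 12, b_{15} = 11, b_{16} = 7, b_{17} = 28, b_{18} = 1, b_{19} = 4.
Since b_{19} = b_1 = 4, the sequence is periodic with period 18.
So b_{695} = b_{1 + ((695-1) mod 18)} = b_{11} = 21.

21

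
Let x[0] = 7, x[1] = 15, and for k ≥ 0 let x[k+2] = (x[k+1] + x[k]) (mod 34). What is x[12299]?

6

Listing terms: x[0] = 7,  x[1] = 15,  x[2] = 22,  x[3] = 3,  x[4] = 25,  x[5] = 28,  x[6] = 19,  x[7] = 13,  x[8] = 32,  x[9] = 11,  x[10] = 9,  x[11] = 20,  x[12] = 29,  x[13] = 15,  x[14] = 10,  x[15] = 25,  x[16] = 1,  x[17] = 26,  x[18] = 27,  x[19] = 19,  x[20] = 12,  x[21] = 31,  x[22] = 9,  x[23] = 6,  x[24] = 15,  x[25] = 21,  x[26] = 2,  x[27] = 23,  x[28] = 25,  x[29] = 14,  x[30] = 5,  x[31] = 19,  x[32] = 24,  x[33] = 9,  x[34] = 33,  x[35] = 8,  x[36] = 7,  x[37] = 15.
Since (x[36], x[37]) = (x[0], x[1]) = (7, 15) (two consecutive terms determine the rest), the sequence is periodic with period 36.
(12299 - 0) mod 36 = 23, so x[12299] = x[23] = 6.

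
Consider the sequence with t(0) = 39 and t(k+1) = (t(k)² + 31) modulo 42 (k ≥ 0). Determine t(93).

38

Computing terms: t(0) = 39,  t(1) = 40,  t(2) = 35,  t(3) = 38,  t(4) = 5,  t(5) = 14,  t(6) = 17,  t(7) = 26,  t(8) = 35.
Since t(8) = t(2) = 35, the sequence is eventually periodic: after a pre-period of length 2 it cycles with period 6.
For k ≥ 2, t(k) depends only on (k - 2) mod 6. (93 - 2) mod 6 = 1, so t(93) = t(3) = 38.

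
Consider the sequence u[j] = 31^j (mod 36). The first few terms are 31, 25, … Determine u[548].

Listing terms: u[1] = 31, u[2] = 25, u[3] = 19, u[4] = 13, u[5] = 7, u[6] = 1, u[7] = 31.
The sequence repeats with period 6.
(548 - 1) mod 6 = 1, so u[548] = u[2] = 25.

25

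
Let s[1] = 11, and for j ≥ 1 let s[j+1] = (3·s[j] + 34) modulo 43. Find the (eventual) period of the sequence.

We have s[1] = 11,  s[2] = 24,  s[3] = 20,  s[4] = 8,  s[5] = 15,  s[6] = 36,  s[7] = 13,  s[8] = 30,  s[9] = 38,  s[10] = 19,  s[11] = 5,  s[12] = 6,  s[13] = 9,  s[14] = 18,  s[15] = 2,  s[16] = 40,  s[17] = 25,  s[18] = 23,  s[19] = 17,  s[20] = 42,  s[21] = 31,  s[22] = 41,  s[23] = 28,  s[24] = 32,  s[25] = 1,  s[26] = 37,  s[27] = 16,  s[28] = 39,  s[29] = 22,  s[30] = 14,  s[31] = 33,  s[32] = 4,  s[33] = 3,  s[34] = 0,  s[35] = 34,  s[36] = 7,  s[37] = 12,  s[38] = 27,  s[39] = 29,  s[40] = 35,  s[41] = 10,  s[42] = 21,  s[43] = 11.
Since s[43] = s[1] = 11, the sequence is periodic with period 42.

42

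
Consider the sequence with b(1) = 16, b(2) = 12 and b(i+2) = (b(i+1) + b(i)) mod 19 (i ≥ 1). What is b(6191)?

1

Listing terms: b(1) = 16; b(2) = 12; b(3) = 9; b(4) = 2; b(5) = 11; b(6) = 13; b(7) = 5; b(8) = 18; b(9) = 4; b(10) = 3; b(11) = 7; b(12) = 10; b(13) = 17; b(14) = 8; b(15) = 6; b(16) = 14; b(17) = 1; b(18) = 15; b(19) = 16; b(20) = 12.
Since (b(19), b(20)) = (b(1), b(2)) = (16, 12) (two consecutive terms determine the rest), the sequence is periodic with period 18.
(6191 - 1) mod 18 = 16, so b(6191) = b(17) = 1.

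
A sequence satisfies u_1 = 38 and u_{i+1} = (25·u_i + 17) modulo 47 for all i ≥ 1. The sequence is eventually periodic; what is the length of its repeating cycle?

23

We have u_1 = 38; u_2 = 27; u_3 = 34; u_4 = 21; u_5 = 25; u_6 = 31; u_7 = 40; u_8 = 30; u_9 = 15; u_{10} = 16; u_{11} = 41; u_{12} = 8; u_{13} = 29; u_{14} = 37; u_{15} = 2; u_{16} = 20; u_{17} = 0; u_{18} = 17; u_{19} = 19; u_{20} = 22; u_{21} = 3; u_{22} = 45; u_{23} = 14; u_{24} = 38.
Since u_{24} = u_1 = 38, the sequence is periodic with period 23.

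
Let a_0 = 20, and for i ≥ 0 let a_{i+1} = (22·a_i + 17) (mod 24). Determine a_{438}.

11

We have a_0 = 20,  a_1 = 1,  a_2 = 15,  a_3 = 11,  a_4 = 19,  a_5 = 3,  a_6 = 11.
Since a_6 = a_3 = 11, the sequence is eventually periodic: after a pre-period of length 3 it cycles with period 3.
For i ≥ 3, a_i depends only on (i - 3) mod 3. (438 - 3) mod 3 = 0, so a_{438} = a_3 = 11.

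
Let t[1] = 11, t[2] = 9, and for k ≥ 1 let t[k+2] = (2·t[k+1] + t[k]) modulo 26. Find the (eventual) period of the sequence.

Listing terms: t[1] = 11,  t[2] = 9,  t[3] = 3,  t[4] = 15,  t[5] = 7,  t[6] = 3,  t[7] = 13,  t[8] = 3,  t[9] = 19,  t[10] = 15,  t[11] = 23,  t[12] = 9,  t[13] = 15,  t[14] = 13,  t[15] = 15,  t[16] = 17,  t[17] = 23,  t[18] = 11,  t[19] = 19,  t[20] = 23,  t[21] = 13,  t[22] = 23,  t[23] = 7,  t[24] = 11,  t[25] = 3,  t[26] = 17,  t[27] = 11,  t[28] = 13,  t[29] = 11,  t[30] = 9.
The sequence repeats with period 28.

28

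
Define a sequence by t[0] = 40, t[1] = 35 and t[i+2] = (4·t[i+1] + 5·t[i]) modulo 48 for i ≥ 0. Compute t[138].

4

Computing terms: t[0] = 40,  t[1] = 35,  t[2] = 4,  t[3] = 47,  t[4] = 16,  t[5] = 11,  t[6] = 28,  t[7] = 23,  t[8] = 40,  t[9] = 35.
The sequence repeats with period 8.
(138 - 0) mod 8 = 2, so t[138] = t[2] = 4.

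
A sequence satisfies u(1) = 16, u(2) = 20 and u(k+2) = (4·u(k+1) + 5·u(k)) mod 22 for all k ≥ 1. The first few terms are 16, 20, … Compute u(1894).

14

We have u(1) = 16; u(2) = 20; u(3) = 6; u(4) = 14; u(5) = 20; u(6) = 18; u(7) = 18; u(8) = 8; u(9) = 12; u(10) = 0; u(11) = 16; u(12) = 20.
Since (u(11), u(12)) = (u(1), u(2)) = (16, 20) (two consecutive terms determine the rest), the sequence is periodic with period 10.
So u(1894) = u(1 + ((1894-1) mod 10)) = u(4) = 14.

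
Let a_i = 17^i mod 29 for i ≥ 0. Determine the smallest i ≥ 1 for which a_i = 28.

Computing terms: a_0 = 1; a_1 = 17; a_2 = 28; a_3 = 12; a_4 = 1.
Since a_4 = a_0 = 1, the sequence is periodic with period 4.
The value 28 first appears (with i ≥ 1) at a_2.

2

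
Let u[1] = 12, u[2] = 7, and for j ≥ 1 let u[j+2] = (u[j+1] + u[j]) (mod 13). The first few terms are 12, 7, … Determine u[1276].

u[1] = 12; u[2] = 7; u[3] = 6; u[4] = 0; u[5] = 6; u[6] = 6; u[7] = 12; u[8] = 5; u[9] = 4; u[10] = 9; u[11] = 0; u[12] = 9; u[13] = 9; u[14] = 5; u[15] = 1; u[16] = 6; u[17] = 7; u[18] = 0; u[19] = 7; u[20] = 7; u[21] = 1; u[22] = 8; u[23] = 9; u[24] = 4; u[25] = 0; u[26] = 4; u[27] = 4; u[28] = 8; u[29] = 12; u[30] = 7.
Since (u[29], u[30]) = (u[1], u[2]) = (12, 7) (two consecutive terms determine the rest), the sequence is periodic with period 28.
So u[1276] = u[1 + ((1276-1) mod 28)] = u[16] = 6.

6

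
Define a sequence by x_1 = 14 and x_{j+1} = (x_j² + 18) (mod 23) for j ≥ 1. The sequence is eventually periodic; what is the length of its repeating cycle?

3

Listing terms: x_1 = 14; x_2 = 7; x_3 = 21; x_4 = 22; x_5 = 19; x_6 = 11; x_7 = 1; x_8 = 19.
Since x_8 = x_5 = 19, the sequence is eventually periodic: after a pre-period of length 4 it cycles with period 3.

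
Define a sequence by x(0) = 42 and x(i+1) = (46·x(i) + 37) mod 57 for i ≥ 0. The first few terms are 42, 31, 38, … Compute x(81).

x(0) = 42, x(1) = 31, x(2) = 38, x(3) = 18, x(4) = 10, x(5) = 41, x(6) = 42.
Since x(6) = x(0) = 42, the sequence is periodic with period 6.
(81 - 0) mod 6 = 3, so x(81) = x(3) = 18.

18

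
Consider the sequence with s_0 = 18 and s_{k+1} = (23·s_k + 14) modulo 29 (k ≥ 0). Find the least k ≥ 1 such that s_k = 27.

Computing terms: s_0 = 18, s_1 = 22, s_2 = 27, s_3 = 26, s_4 = 3, s_5 = 25, s_6 = 9, s_7 = 18.
The sequence repeats with period 7.
The value 27 first appears (with k ≥ 1) at s_2.

2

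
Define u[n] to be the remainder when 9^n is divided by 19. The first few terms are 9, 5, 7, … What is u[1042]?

u[1] = 9,  u[2] = 5,  u[3] = 7,  u[4] = 6,  u[5] = 16,  u[6] = 11,  u[7] = 4,  u[8] = 17,  u[9] = 1,  u[10] = 9.
The sequence repeats with period 9.
(1042 - 1) mod 9 = 6, so u[1042] = u[7] = 4.

4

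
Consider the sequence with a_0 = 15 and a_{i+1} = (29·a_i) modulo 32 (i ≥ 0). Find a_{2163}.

a_0 = 15; a_1 = 19; a_2 = 7; a_3 = 11; a_4 = 31; a_5 = 3; a_6 = 23; a_7 = 27; a_8 = 15.
The sequence repeats with period 8.
(2163 - 0) mod 8 = 3, so a_{2163} = a_3 = 11.

11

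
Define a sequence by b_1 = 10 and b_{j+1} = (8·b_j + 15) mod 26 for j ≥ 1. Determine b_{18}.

Computing terms: b_1 = 10,  b_2 = 17,  b_3 = 21,  b_4 = 1,  b_5 = 23,  b_6 = 17.
Since b_6 = b_2 = 17, the sequence is eventually periodic: after a pre-period of length 1 it cycles with period 4.
For j ≥ 2, b_j depends only on (j - 2) mod 4. (18 - 2) mod 4 = 0, so b_{18} = b_2 = 17.

17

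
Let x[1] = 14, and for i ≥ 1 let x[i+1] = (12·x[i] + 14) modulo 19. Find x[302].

Computing terms: x[1] = 14; x[2] = 11; x[3] = 13; x[4] = 18; x[5] = 2; x[6] = 0; x[7] = 14.
The sequence repeats with period 6.
So x[302] = x[1 + ((302-1) mod 6)] = x[2] = 11.

11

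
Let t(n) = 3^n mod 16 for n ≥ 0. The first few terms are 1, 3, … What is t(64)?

Computing terms: t(0) = 1,  t(1) = 3,  t(2) = 9,  t(3) = 11,  t(4) = 1.
The sequence repeats with period 4.
So t(64) = t(0 + ((64-0) mod 4)) = t(0) = 1.

1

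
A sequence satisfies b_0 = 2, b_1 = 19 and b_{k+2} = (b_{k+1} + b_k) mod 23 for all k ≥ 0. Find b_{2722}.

Computing terms: b_0 = 2,  b_1 = 19,  b_2 = 21,  b_3 = 17,  b_4 = 15,  b_5 = 9,  b_6 = 1,  b_7 = 10,  b_8 = 11,  b_9 = 21,  b_{10} = 9,  b_{11} = 7,  b_{12} = 16,  b_{13} = 0,  b_{14} = 16,  b_{15} = 16,  b_{16} = 9,  b_{17} = 2,  b_{18} = 11,  b_{19} = 13,  b_{20} = 1,  b_{21} = 14,  b_{22} = 15,  b_{23} = 6,  b_{24} = 21,  b_{25} = 4,  b_{26} = 2,  b_{27} = 6,  b_{28} = 8,  b_{29} = 14,  b_{30} = 22,  b_{31} = 13,  b_{32} = 12,  b_{33} = 2,  b_{34} = 14,  b_{35} = 16,  b_{36} = 7,  b_{37} = 0,  b_{38} = 7,  b_{39} = 7,  b_{40} = 14,  b_{41} = 21,  b_{42} = 12,  b_{43} = 10,  b_{44} = 22,  b_{45} = 9,  b_{46} = 8,  b_{47} = 17,  b_{48} = 2,  b_{49} = 19.
The sequence repeats with period 48.
(2722 - 0) mod 48 = 34, so b_{2722} = b_{34} = 14.

14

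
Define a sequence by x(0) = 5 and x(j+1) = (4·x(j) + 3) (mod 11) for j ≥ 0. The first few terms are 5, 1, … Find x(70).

5

Listing terms: x(0) = 5; x(1) = 1; x(2) = 7; x(3) = 9; x(4) = 6; x(5) = 5.
Since x(5) = x(0) = 5, the sequence is periodic with period 5.
(70 - 0) mod 5 = 0, so x(70) = x(0) = 5.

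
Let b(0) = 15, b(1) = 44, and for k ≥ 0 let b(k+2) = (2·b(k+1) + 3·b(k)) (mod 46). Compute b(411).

Listing terms: b(0) = 15,  b(1) = 44,  b(2) = 41,  b(3) = 30,  b(4) = 45,  b(5) = 42,  b(6) = 35,  b(7) = 12,  b(8) = 37,  b(9) = 18,  b(10) = 9,  b(11) = 26,  b(12) = 33,  b(13) = 6,  b(14) = 19,  b(15) = 10,  b(16) = 31,  b(17) = 0,  b(18) = 1,  b(19) = 2,  b(20) = 7,  b(21) = 20,  b(22) = 15,  b(23) = 44.
Since (b(22), b(23)) = (b(0), b(1)) = (15, 44) (two consecutive terms determine the rest), the sequence is periodic with period 22.
So b(411) = b(0 + ((411-0) mod 22)) = b(15) = 10.

10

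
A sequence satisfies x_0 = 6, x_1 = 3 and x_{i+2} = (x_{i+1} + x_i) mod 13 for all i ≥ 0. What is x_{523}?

We have x_0 = 6, x_1 = 3, x_2 = 9, x_3 = 12, x_4 = 8, x_5 = 7, x_6 = 2, x_7 = 9, x_8 = 11, x_9 = 7, x_{10} = 5, x_{11} = 12, x_{12} = 4, x_{13} = 3, x_{14} = 7, x_{15} = 10, x_{16} = 4, x_{17} = 1, x_{18} = 5, x_{19} = 6, x_{20} = 11, x_{21} = 4, x_{22} = 2, x_{23} = 6, x_{24} = 8, x_{25} = 1, x_{26} = 9, x_{27} = 10, x_{28} = 6, x_{29} = 3.
The sequence repeats with period 28.
So x_{523} = x_{0 + ((523-0) mod 28)} = x_{19} = 6.

6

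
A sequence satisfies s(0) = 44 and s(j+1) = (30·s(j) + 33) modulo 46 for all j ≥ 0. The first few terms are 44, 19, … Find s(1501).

31

Computing terms: s(0) = 44,  s(1) = 19,  s(2) = 5,  s(3) = 45,  s(4) = 3,  s(5) = 31,  s(6) = 43,  s(7) = 35,  s(8) = 25,  s(9) = 1,  s(10) = 17,  s(11) = 37,  s(12) = 39,  s(13) = 7,  s(14) = 13,  s(15) = 9,  s(16) = 27,  s(17) = 15,  s(18) = 23,  s(19) = 33,  s(20) = 11,  s(21) = 41,  s(22) = 21,  s(23) = 19.
Since s(23) = s(1) = 19, the sequence is eventually periodic: after a pre-period of length 1 it cycles with period 22.
For j ≥ 1, s(j) depends only on (j - 1) mod 22. (1501 - 1) mod 22 = 4, so s(1501) = s(5) = 31.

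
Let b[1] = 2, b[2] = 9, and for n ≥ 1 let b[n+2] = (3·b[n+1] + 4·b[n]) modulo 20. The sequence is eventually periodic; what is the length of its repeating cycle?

10

Computing terms: b[1] = 2; b[2] = 9; b[3] = 15; b[4] = 1; b[5] = 3; b[6] = 13; b[7] = 11; b[8] = 5; b[9] = 19; b[10] = 17; b[11] = 7; b[12] = 9; b[13] = 15.
Since (b[12], b[13]) = (b[2], b[3]) = (9, 15) (two consecutive terms determine the rest), the sequence is eventually periodic: after a pre-period of length 1 it cycles with period 10.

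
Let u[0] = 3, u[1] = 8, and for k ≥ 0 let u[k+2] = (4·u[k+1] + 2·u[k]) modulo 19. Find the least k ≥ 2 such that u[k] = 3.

5

u[0] = 3, u[1] = 8, u[2] = 0, u[3] = 16, u[4] = 7, u[5] = 3, u[6] = 7, u[7] = 15, u[8] = 17, u[9] = 3, u[10] = 8.
Since (u[9], u[10]) = (u[0], u[1]) = (3, 8) (two consecutive terms determine the rest), the sequence is periodic with period 9.
The value 3 first appears (with k ≥ 2) at u[5].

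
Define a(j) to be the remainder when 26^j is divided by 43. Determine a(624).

Listing terms: a(1) = 26; a(2) = 31; a(3) = 32; a(4) = 15; a(5) = 3; a(6) = 35; a(7) = 7; a(8) = 10; a(9) = 2; a(10) = 9; a(11) = 19; a(12) = 21; a(13) = 30; a(14) = 6; a(15) = 27; a(16) = 14; a(17) = 20; a(18) = 4; a(19) = 18; a(20) = 38; a(21) = 42; a(22) = 17; a(23) = 12; a(24) = 11; a(25) = 28; a(26) = 40; a(27) = 8; a(28) = 36; a(29) = 33; a(30) = 41; a(31) = 34; a(32) = 24; a(33) = 22; a(34) = 13; a(35) = 37; a(36) = 16; a(37) = 29; a(38) = 23; a(39) = 39; a(40) = 25; a(41) = 5; a(42) = 1; a(43) = 26.
The sequence repeats with period 42.
(624 - 1) mod 42 = 35, so a(624) = a(36) = 16.

16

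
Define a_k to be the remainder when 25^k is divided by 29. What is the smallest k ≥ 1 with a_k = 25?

a_0 = 1; a_1 = 25; a_2 = 16; a_3 = 23; a_4 = 24; a_5 = 20; a_6 = 7; a_7 = 1.
The sequence repeats with period 7.
The value 25 first appears (with k ≥ 1) at a_1.

1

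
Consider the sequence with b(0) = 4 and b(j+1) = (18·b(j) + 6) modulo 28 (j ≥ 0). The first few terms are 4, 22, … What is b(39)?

b(0) = 4, b(1) = 22, b(2) = 10, b(3) = 18, b(4) = 22.
Since b(4) = b(1) = 22, the sequence is eventually periodic: after a pre-period of length 1 it cycles with period 3.
For j ≥ 1, b(j) depends only on (j - 1) mod 3. (39 - 1) mod 3 = 2, so b(39) = b(3) = 18.

18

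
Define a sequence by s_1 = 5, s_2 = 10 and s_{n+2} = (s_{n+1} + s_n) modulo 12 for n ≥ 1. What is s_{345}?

Listing terms: s_1 = 5,  s_2 = 10,  s_3 = 3,  s_4 = 1,  s_5 = 4,  s_6 = 5,  s_7 = 9,  s_8 = 2,  s_9 = 11,  s_{10} = 1,  s_{11} = 0,  s_{12} = 1,  s_{13} = 1,  s_{14} = 2,  s_{15} = 3,  s_{16} = 5,  s_{17} = 8,  s_{18} = 1,  s_{19} = 9,  s_{20} = 10,  s_{21} = 7,  s_{22} = 5,  s_{23} = 0,  s_{24} = 5,  s_{25} = 5,  s_{26} = 10.
Since (s_{25}, s_{26}) = (s_1, s_2) = (5, 10) (two consecutive terms determine the rest), the sequence is periodic with period 24.
So s_{345} = s_{1 + ((345-1) mod 24)} = s_9 = 11.

11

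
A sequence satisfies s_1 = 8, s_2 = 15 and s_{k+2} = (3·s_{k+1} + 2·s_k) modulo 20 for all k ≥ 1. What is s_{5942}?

5

s_1 = 8; s_2 = 15; s_3 = 1; s_4 = 13; s_5 = 1; s_6 = 9; s_7 = 9; s_8 = 5; s_9 = 13; s_{10} = 9; s_{11} = 13; s_{12} = 17; s_{13} = 17; s_{14} = 5; s_{15} = 9; s_{16} = 17; s_{17} = 9; s_{18} = 1; s_{19} = 1; s_{20} = 5; s_{21} = 17; s_{22} = 1; s_{23} = 17; s_{24} = 13; s_{25} = 13; s_{26} = 5; s_{27} = 1; s_{28} = 13.
Since (s_{27}, s_{28}) = (s_3, s_4) = (1, 13) (two consecutive terms determine the rest), the sequence is eventually periodic: after a pre-period of length 2 it cycles with period 24.
For k ≥ 3, s_k depends only on (k - 3) mod 24. (5942 - 3) mod 24 = 11, so s_{5942} = s_{14} = 5.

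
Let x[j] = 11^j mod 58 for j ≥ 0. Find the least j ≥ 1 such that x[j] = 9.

6

We have x[0] = 1, x[1] = 11, x[2] = 5, x[3] = 55, x[4] = 25, x[5] = 43, x[6] = 9, x[7] = 41, x[8] = 45, x[9] = 31, x[10] = 51, x[11] = 39, x[12] = 23, x[13] = 21, x[14] = 57, x[15] = 47, x[16] = 53, x[17] = 3, x[18] = 33, x[19] = 15, x[20] = 49, x[21] = 17, x[22] = 13, x[23] = 27, x[24] = 7, x[25] = 19, x[26] = 35, x[27] = 37, x[28] = 1.
Since x[28] = x[0] = 1, the sequence is periodic with period 28.
The value 9 first appears (with j ≥ 1) at x[6].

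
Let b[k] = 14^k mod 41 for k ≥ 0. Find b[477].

We have b[0] = 1,  b[1] = 14,  b[2] = 32,  b[3] = 38,  b[4] = 40,  b[5] = 27,  b[6] = 9,  b[7] = 3,  b[8] = 1.
Since b[8] = b[0] = 1, the sequence is periodic with period 8.
So b[477] = b[0 + ((477-0) mod 8)] = b[5] = 27.

27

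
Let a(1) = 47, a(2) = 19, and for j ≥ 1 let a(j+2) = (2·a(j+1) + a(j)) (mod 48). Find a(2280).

a(1) = 47; a(2) = 19; a(3) = 37; a(4) = 45; a(5) = 31; a(6) = 11; a(7) = 5; a(8) = 21; a(9) = 47; a(10) = 19.
Since (a(9), a(10)) = (a(1), a(2)) = (47, 19) (two consecutive terms determine the rest), the sequence is periodic with period 8.
So a(2280) = a(1 + ((2280-1) mod 8)) = a(8) = 21.

21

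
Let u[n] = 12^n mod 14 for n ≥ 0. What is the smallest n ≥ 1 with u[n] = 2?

Listing terms: u[0] = 1; u[1] = 12; u[2] = 4; u[3] = 6; u[4] = 2; u[5] = 10; u[6] = 8; u[7] = 12.
Since u[7] = u[1] = 12, the sequence is eventually periodic: after a pre-period of length 1 it cycles with period 6.
The value 2 first appears (with n ≥ 1) at u[4].

4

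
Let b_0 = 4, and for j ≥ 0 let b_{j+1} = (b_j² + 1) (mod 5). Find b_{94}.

2

Listing terms: b_0 = 4, b_1 = 2, b_2 = 0, b_3 = 1, b_4 = 2.
Since b_4 = b_1 = 2, the sequence is eventually periodic: after a pre-period of length 1 it cycles with period 3.
For j ≥ 1, b_j depends only on (j - 1) mod 3. (94 - 1) mod 3 = 0, so b_{94} = b_1 = 2.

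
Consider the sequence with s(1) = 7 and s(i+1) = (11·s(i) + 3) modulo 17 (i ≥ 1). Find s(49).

We have s(1) = 7,  s(2) = 12,  s(3) = 16,  s(4) = 9,  s(5) = 0,  s(6) = 3,  s(7) = 2,  s(8) = 8,  s(9) = 6,  s(10) = 1,  s(11) = 14,  s(12) = 4,  s(13) = 13,  s(14) = 10,  s(15) = 11,  s(16) = 5,  s(17) = 7.
The sequence repeats with period 16.
So s(49) = s(1 + ((49-1) mod 16)) = s(1) = 7.

7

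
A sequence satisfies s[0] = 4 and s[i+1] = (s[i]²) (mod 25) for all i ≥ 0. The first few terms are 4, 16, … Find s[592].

Listing terms: s[0] = 4; s[1] = 16; s[2] = 6; s[3] = 11; s[4] = 21; s[5] = 16.
Since s[5] = s[1] = 16, the sequence is eventually periodic: after a pre-period of length 1 it cycles with period 4.
For i ≥ 1, s[i] depends only on (i - 1) mod 4. (592 - 1) mod 4 = 3, so s[592] = s[4] = 21.

21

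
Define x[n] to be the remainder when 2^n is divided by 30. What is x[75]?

8

We have x[1] = 2,  x[2] = 4,  x[3] = 8,  x[4] = 16,  x[5] = 2.
Since x[5] = x[1] = 2, the sequence is periodic with period 4.
So x[75] = x[1 + ((75-1) mod 4)] = x[3] = 8.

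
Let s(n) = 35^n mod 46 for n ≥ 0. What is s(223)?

We have s(0) = 1; s(1) = 35; s(2) = 29; s(3) = 3; s(4) = 13; s(5) = 41; s(6) = 9; s(7) = 39; s(8) = 31; s(9) = 27; s(10) = 25; s(11) = 1.
The sequence repeats with period 11.
So s(223) = s(0 + ((223-0) mod 11)) = s(3) = 3.

3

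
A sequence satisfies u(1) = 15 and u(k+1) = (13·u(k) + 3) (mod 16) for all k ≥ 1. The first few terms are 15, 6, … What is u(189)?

11

We have u(1) = 15; u(2) = 6; u(3) = 1; u(4) = 0; u(5) = 3; u(6) = 10; u(7) = 5; u(8) = 4; u(9) = 7; u(10) = 14; u(11) = 9; u(12) = 8; u(13) = 11; u(14) = 2; u(15) = 13; u(16) = 12; u(17) = 15.
Since u(17) = u(1) = 15, the sequence is periodic with period 16.
(189 - 1) mod 16 = 12, so u(189) = u(13) = 11.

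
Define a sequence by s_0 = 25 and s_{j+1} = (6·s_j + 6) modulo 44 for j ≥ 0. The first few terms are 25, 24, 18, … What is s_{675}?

We have s_0 = 25, s_1 = 24, s_2 = 18, s_3 = 26, s_4 = 30, s_5 = 10, s_6 = 22, s_7 = 6, s_8 = 42, s_9 = 38, s_{10} = 14, s_{11} = 2, s_{12} = 18.
Since s_{12} = s_2 = 18, the sequence is eventually periodic: after a pre-period of length 2 it cycles with period 10.
For j ≥ 2, s_j depends only on (j - 2) mod 10. (675 - 2) mod 10 = 3, so s_{675} = s_5 = 10.

10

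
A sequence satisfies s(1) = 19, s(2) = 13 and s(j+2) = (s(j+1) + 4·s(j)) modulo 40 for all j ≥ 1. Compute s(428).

13

Computing terms: s(1) = 19; s(2) = 13; s(3) = 9; s(4) = 21; s(5) = 17; s(6) = 21; s(7) = 9; s(8) = 13; s(9) = 9.
Since (s(8), s(9)) = (s(2), s(3)) = (13, 9) (two consecutive terms determine the rest), the sequence is eventually periodic: after a pre-period of length 1 it cycles with period 6.
For j ≥ 2, s(j) depends only on (j - 2) mod 6. (428 - 2) mod 6 = 0, so s(428) = s(2) = 13.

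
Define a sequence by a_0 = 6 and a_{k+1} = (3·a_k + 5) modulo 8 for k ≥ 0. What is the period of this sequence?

4

a_0 = 6, a_1 = 7, a_2 = 2, a_3 = 3, a_4 = 6.
Since a_4 = a_0 = 6, the sequence is periodic with period 4.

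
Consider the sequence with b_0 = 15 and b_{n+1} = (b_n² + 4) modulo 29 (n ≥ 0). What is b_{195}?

Listing terms: b_0 = 15,  b_1 = 26,  b_2 = 13,  b_3 = 28,  b_4 = 5,  b_5 = 0,  b_6 = 4,  b_7 = 20,  b_8 = 27,  b_9 = 8,  b_{10} = 10,  b_{11} = 17,  b_{12} = 3,  b_{13} = 13.
Since b_{13} = b_2 = 13, the sequence is eventually periodic: after a pre-period of length 2 it cycles with period 11.
For n ≥ 2, b_n depends only on (n - 2) mod 11. (195 - 2) mod 11 = 6, so b_{195} = b_8 = 27.

27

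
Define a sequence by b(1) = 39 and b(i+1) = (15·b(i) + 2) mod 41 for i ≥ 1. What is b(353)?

Computing terms: b(1) = 39, b(2) = 13, b(3) = 33, b(4) = 5, b(5) = 36, b(6) = 9, b(7) = 14, b(8) = 7, b(9) = 25, b(10) = 8, b(11) = 40, b(12) = 28, b(13) = 12, b(14) = 18, b(15) = 26, b(16) = 23, b(17) = 19, b(18) = 0, b(19) = 2, b(20) = 32, b(21) = 31, b(22) = 16, b(23) = 37, b(24) = 24, b(25) = 34, b(26) = 20, b(27) = 15, b(28) = 22, b(29) = 4, b(30) = 21, b(31) = 30, b(32) = 1, b(33) = 17, b(34) = 11, b(35) = 3, b(36) = 6, b(37) = 10, b(38) = 29, b(39) = 27, b(40) = 38, b(41) = 39.
The sequence repeats with period 40.
So b(353) = b(1 + ((353-1) mod 40)) = b(33) = 17.

17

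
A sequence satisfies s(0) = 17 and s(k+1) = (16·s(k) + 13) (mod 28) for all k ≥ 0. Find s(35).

Computing terms: s(0) = 17; s(1) = 5; s(2) = 9; s(3) = 17.
The sequence repeats with period 3.
So s(35) = s(0 + ((35-0) mod 3)) = s(2) = 9.

9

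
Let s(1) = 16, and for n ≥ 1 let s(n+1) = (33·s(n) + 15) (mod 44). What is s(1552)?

37

We have s(1) = 16, s(2) = 15, s(3) = 26, s(4) = 37, s(5) = 4, s(6) = 15.
Since s(6) = s(2) = 15, the sequence is eventually periodic: after a pre-period of length 1 it cycles with period 4.
For n ≥ 2, s(n) depends only on (n - 2) mod 4. (1552 - 2) mod 4 = 2, so s(1552) = s(4) = 37.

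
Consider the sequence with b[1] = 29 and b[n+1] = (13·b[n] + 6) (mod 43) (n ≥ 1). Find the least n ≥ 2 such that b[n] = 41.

18

Computing terms: b[1] = 29; b[2] = 39; b[3] = 40; b[4] = 10; b[5] = 7; b[6] = 11; b[7] = 20; b[8] = 8; b[9] = 24; b[10] = 17; b[11] = 12; b[12] = 33; b[13] = 5; b[14] = 28; b[15] = 26; b[16] = 0; b[17] = 6; b[18] = 41; b[19] = 23; b[20] = 4; b[21] = 15; b[22] = 29.
The sequence repeats with period 21.
The value 41 first appears (with n ≥ 2) at b[18].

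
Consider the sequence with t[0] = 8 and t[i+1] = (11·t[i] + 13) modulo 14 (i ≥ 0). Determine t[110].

4

Computing terms: t[0] = 8, t[1] = 3, t[2] = 4, t[3] = 1, t[4] = 10, t[5] = 11, t[6] = 8.
Since t[6] = t[0] = 8, the sequence is periodic with period 6.
So t[110] = t[0 + ((110-0) mod 6)] = t[2] = 4.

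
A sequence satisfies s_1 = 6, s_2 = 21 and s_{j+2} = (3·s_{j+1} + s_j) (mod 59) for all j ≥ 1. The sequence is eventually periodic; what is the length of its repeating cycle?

24

Computing terms: s_1 = 6, s_2 = 21, s_3 = 10, s_4 = 51, s_5 = 45, s_6 = 9, s_7 = 13, s_8 = 48, s_9 = 39, s_{10} = 47, s_{11} = 3, s_{12} = 56, s_{13} = 53, s_{14} = 38, s_{15} = 49, s_{16} = 8, s_{17} = 14, s_{18} = 50, s_{19} = 46, s_{20} = 11, s_{21} = 20, s_{22} = 12, s_{23} = 56, s_{24} = 3, s_{25} = 6, s_{26} = 21.
The sequence repeats with period 24.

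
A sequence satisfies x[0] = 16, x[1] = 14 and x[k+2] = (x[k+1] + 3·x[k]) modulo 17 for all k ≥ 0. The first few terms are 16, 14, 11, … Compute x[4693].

Listing terms: x[0] = 16, x[1] = 14, x[2] = 11, x[3] = 2, x[4] = 1, x[5] = 7, x[6] = 10, x[7] = 14, x[8] = 10, x[9] = 1, x[10] = 14, x[11] = 0, x[12] = 8, x[13] = 8, x[14] = 15, x[15] = 5, x[16] = 16, x[17] = 14.
The sequence repeats with period 16.
So x[4693] = x[0 + ((4693-0) mod 16)] = x[5] = 7.

7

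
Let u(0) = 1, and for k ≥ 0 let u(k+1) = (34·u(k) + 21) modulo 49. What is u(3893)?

u(0) = 1, u(1) = 6, u(2) = 29, u(3) = 27, u(4) = 8, u(5) = 48, u(6) = 36, u(7) = 20, u(8) = 15, u(9) = 41, u(10) = 43, u(11) = 13, u(12) = 22, u(13) = 34, u(14) = 1.
The sequence repeats with period 14.
So u(3893) = u(0 + ((3893-0) mod 14)) = u(1) = 6.

6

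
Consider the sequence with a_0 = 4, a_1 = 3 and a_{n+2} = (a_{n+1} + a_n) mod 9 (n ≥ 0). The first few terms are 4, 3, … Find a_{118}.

5

We have a_0 = 4,  a_1 = 3,  a_2 = 7,  a_3 = 1,  a_4 = 8,  a_5 = 0,  a_6 = 8,  a_7 = 8,  a_8 = 7,  a_9 = 6,  a_{10} = 4,  a_{11} = 1,  a_{12} = 5,  a_{13} = 6,  a_{14} = 2,  a_{15} = 8,  a_{16} = 1,  a_{17} = 0,  a_{18} = 1,  a_{19} = 1,  a_{20} = 2,  a_{21} = 3,  a_{22} = 5,  a_{23} = 8,  a_{24} = 4,  a_{25} = 3.
Since (a_{24}, a_{25}) = (a_0, a_1) = (4, 3) (two consecutive terms determine the rest), the sequence is periodic with period 24.
(118 - 0) mod 24 = 22, so a_{118} = a_{22} = 5.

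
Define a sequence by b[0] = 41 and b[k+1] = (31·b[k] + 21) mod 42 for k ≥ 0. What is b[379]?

We have b[0] = 41,  b[1] = 32,  b[2] = 5,  b[3] = 8,  b[4] = 17,  b[5] = 2,  b[6] = 41.
Since b[6] = b[0] = 41, the sequence is periodic with period 6.
(379 - 0) mod 6 = 1, so b[379] = b[1] = 32.

32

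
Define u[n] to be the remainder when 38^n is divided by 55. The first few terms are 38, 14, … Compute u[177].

u[1] = 38, u[2] = 14, u[3] = 37, u[4] = 31, u[5] = 23, u[6] = 49, u[7] = 47, u[8] = 26, u[9] = 53, u[10] = 34, u[11] = 27, u[12] = 36, u[13] = 48, u[14] = 9, u[15] = 12, u[16] = 16, u[17] = 3, u[18] = 4, u[19] = 42, u[20] = 1, u[21] = 38.
The sequence repeats with period 20.
(177 - 1) mod 20 = 16, so u[177] = u[17] = 3.

3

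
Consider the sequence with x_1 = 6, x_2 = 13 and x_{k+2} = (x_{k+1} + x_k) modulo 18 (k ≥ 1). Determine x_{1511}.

Computing terms: x_1 = 6; x_2 = 13; x_3 = 1; x_4 = 14; x_5 = 15; x_6 = 11; x_7 = 8; x_8 = 1; x_9 = 9; x_{10} = 10; x_{11} = 1; x_{12} = 11; x_{13} = 12; x_{14} = 5; x_{15} = 17; x_{16} = 4; x_{17} = 3; x_{18} = 7; x_{19} = 10; x_{20} = 17; x_{21} = 9; x_{22} = 8; x_{23} = 17; x_{24} = 7; x_{25} = 6; x_{26} = 13.
The sequence repeats with period 24.
So x_{1511} = x_{1 + ((1511-1) mod 24)} = x_{23} = 17.

17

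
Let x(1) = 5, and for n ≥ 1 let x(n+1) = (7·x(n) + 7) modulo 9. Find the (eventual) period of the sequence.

x(1) = 5; x(2) = 6; x(3) = 4; x(4) = 8; x(5) = 0; x(6) = 7; x(7) = 2; x(8) = 3; x(9) = 1; x(10) = 5.
The sequence repeats with period 9.

9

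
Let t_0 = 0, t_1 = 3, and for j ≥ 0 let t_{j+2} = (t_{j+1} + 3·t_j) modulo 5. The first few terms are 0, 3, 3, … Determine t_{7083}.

Computing terms: t_0 = 0, t_1 = 3, t_2 = 3, t_3 = 2, t_4 = 1, t_5 = 2, t_6 = 0, t_7 = 1, t_8 = 1, t_9 = 4, t_{10} = 2, t_{11} = 4, t_{12} = 0, t_{13} = 2, t_{14} = 2, t_{15} = 3, t_{16} = 4, t_{17} = 3, t_{18} = 0, t_{19} = 4, t_{20} = 4, t_{21} = 1, t_{22} = 3, t_{23} = 1, t_{24} = 0, t_{25} = 3.
Since (t_{24}, t_{25}) = (t_0, t_1) = (0, 3) (two consecutive terms determine the rest), the sequence is periodic with period 24.
So t_{7083} = t_{0 + ((7083-0) mod 24)} = t_3 = 2.

2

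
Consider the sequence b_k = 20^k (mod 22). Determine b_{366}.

20

We have b_1 = 20, b_2 = 4, b_3 = 14, b_4 = 16, b_5 = 12, b_6 = 20.
The sequence repeats with period 5.
So b_{366} = b_{1 + ((366-1) mod 5)} = b_1 = 20.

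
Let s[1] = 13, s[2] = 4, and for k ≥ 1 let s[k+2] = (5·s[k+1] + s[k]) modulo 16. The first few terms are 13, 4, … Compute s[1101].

13

s[1] = 13,  s[2] = 4,  s[3] = 1,  s[4] = 9,  s[5] = 14,  s[6] = 15,  s[7] = 9,  s[8] = 12,  s[9] = 5,  s[10] = 5,  s[11] = 14,  s[12] = 11,  s[13] = 5,  s[14] = 4,  s[15] = 9,  s[16] = 1,  s[17] = 14,  s[18] = 7,  s[19] = 1,  s[20] = 12,  s[21] = 13,  s[22] = 13,  s[23] = 14,  s[24] = 3,  s[25] = 13,  s[26] = 4.
The sequence repeats with period 24.
(1101 - 1) mod 24 = 20, so s[1101] = s[21] = 13.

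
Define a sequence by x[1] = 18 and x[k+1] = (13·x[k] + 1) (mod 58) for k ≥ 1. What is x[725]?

Listing terms: x[1] = 18,  x[2] = 3,  x[3] = 40,  x[4] = 57,  x[5] = 46,  x[6] = 19,  x[7] = 16,  x[8] = 35,  x[9] = 50,  x[10] = 13,  x[11] = 54,  x[12] = 7,  x[13] = 34,  x[14] = 37,  x[15] = 18.
Since x[15] = x[1] = 18, the sequence is periodic with period 14.
So x[725] = x[1 + ((725-1) mod 14)] = x[11] = 54.

54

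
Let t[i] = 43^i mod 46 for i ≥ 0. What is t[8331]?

t[0] = 1,  t[1] = 43,  t[2] = 9,  t[3] = 19,  t[4] = 35,  t[5] = 33,  t[6] = 39,  t[7] = 21,  t[8] = 29,  t[9] = 5,  t[10] = 31,  t[11] = 45,  t[12] = 3,  t[13] = 37,  t[14] = 27,  t[15] = 11,  t[16] = 13,  t[17] = 7,  t[18] = 25,  t[19] = 17,  t[20] = 41,  t[21] = 15,  t[22] = 1.
The sequence repeats with period 22.
So t[8331] = t[0 + ((8331-0) mod 22)] = t[15] = 11.

11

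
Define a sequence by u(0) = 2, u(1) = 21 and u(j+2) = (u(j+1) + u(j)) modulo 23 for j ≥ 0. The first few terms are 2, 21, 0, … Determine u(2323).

u(0) = 2,  u(1) = 21,  u(2) = 0,  u(3) = 21,  u(4) = 21,  u(5) = 19,  u(6) = 17,  u(7) = 13,  u(8) = 7,  u(9) = 20,  u(10) = 4,  u(11) = 1,  u(12) = 5,  u(13) = 6,  u(14) = 11,  u(15) = 17,  u(16) = 5,  u(17) = 22,  u(18) = 4,  u(19) = 3,  u(20) = 7,  u(21) = 10,  u(22) = 17,  u(23) = 4,  u(24) = 21,  u(25) = 2,  u(26) = 0,  u(27) = 2,  u(28) = 2,  u(29) = 4,  u(30) = 6,  u(31) = 10,  u(32) = 16,  u(33) = 3,  u(34) = 19,  u(35) = 22,  u(36) = 18,  u(37) = 17,  u(38) = 12,  u(39) = 6,  u(40) = 18,  u(41) = 1,  u(42) = 19,  u(43) = 20,  u(44) = 16,  u(45) = 13,  u(46) = 6,  u(47) = 19,  u(48) = 2,  u(49) = 21.
The sequence repeats with period 48.
So u(2323) = u(0 + ((2323-0) mod 48)) = u(19) = 3.

3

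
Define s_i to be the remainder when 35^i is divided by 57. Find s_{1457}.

44

s_0 = 1; s_1 = 35; s_2 = 28; s_3 = 11; s_4 = 43; s_5 = 23; s_6 = 7; s_7 = 17; s_8 = 25; s_9 = 20; s_{10} = 16; s_{11} = 47; s_{12} = 49; s_{13} = 5; s_{14} = 4; s_{15} = 26; s_{16} = 55; s_{17} = 44; s_{18} = 1.
The sequence repeats with period 18.
(1457 - 0) mod 18 = 17, so s_{1457} = s_{17} = 44.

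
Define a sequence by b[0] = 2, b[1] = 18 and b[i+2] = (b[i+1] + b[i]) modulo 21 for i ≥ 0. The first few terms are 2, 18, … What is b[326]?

7

Computing terms: b[0] = 2; b[1] = 18; b[2] = 20; b[3] = 17; b[4] = 16; b[5] = 12; b[6] = 7; b[7] = 19; b[8] = 5; b[9] = 3; b[10] = 8; b[11] = 11; b[12] = 19; b[13] = 9; b[14] = 7; b[15] = 16; b[16] = 2; b[17] = 18.
Since (b[16], b[17]) = (b[0], b[1]) = (2, 18) (two consecutive terms determine the rest), the sequence is periodic with period 16.
So b[326] = b[0 + ((326-0) mod 16)] = b[6] = 7.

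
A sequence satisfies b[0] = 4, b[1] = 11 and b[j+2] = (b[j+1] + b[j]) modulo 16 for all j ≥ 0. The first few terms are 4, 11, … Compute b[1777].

11

Listing terms: b[0] = 4,  b[1] = 11,  b[2] = 15,  b[3] = 10,  b[4] = 9,  b[5] = 3,  b[6] = 12,  b[7] = 15,  b[8] = 11,  b[9] = 10,  b[10] = 5,  b[11] = 15,  b[12] = 4,  b[13] = 3,  b[14] = 7,  b[15] = 10,  b[16] = 1,  b[17] = 11,  b[18] = 12,  b[19] = 7,  b[20] = 3,  b[21] = 10,  b[22] = 13,  b[23] = 7,  b[24] = 4,  b[25] = 11.
Since (b[24], b[25]) = (b[0], b[1]) = (4, 11) (two consecutive terms determine the rest), the sequence is periodic with period 24.
So b[1777] = b[0 + ((1777-0) mod 24)] = b[1] = 11.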